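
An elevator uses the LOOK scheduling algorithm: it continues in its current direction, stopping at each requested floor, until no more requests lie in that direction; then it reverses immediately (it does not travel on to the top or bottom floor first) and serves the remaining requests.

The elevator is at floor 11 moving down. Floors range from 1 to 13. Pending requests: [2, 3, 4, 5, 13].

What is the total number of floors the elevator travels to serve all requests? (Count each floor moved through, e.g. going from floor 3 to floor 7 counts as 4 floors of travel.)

Answer: 20

Derivation:
Start at floor 11 moving down, LOOK stop order: [5, 4, 3, 2, 13]
  11 → 5: |5-11| = 6, total = 6
  5 → 4: |4-5| = 1, total = 7
  4 → 3: |3-4| = 1, total = 8
  3 → 2: |2-3| = 1, total = 9
  2 → 13: |13-2| = 11, total = 20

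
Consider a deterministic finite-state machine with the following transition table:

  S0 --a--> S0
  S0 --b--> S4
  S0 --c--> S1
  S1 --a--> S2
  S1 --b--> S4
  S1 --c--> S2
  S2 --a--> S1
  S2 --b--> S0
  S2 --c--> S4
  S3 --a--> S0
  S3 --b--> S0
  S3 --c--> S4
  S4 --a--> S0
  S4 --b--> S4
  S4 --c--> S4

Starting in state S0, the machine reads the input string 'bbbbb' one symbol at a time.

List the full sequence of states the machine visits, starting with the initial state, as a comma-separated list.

Answer: S0, S4, S4, S4, S4, S4

Derivation:
Start: S0
  read 'b': S0 --b--> S4
  read 'b': S4 --b--> S4
  read 'b': S4 --b--> S4
  read 'b': S4 --b--> S4
  read 'b': S4 --b--> S4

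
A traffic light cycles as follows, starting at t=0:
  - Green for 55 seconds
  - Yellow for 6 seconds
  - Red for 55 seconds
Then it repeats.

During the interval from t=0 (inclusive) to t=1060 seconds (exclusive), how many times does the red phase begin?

Cycle = 55+6+55 = 116s
red phase starts at t = k*116 + 61 for k=0,1,2,...
Need k*116+61 < 1060 → k < 8.612
k ∈ {0, ..., 8} → 9 starts

Answer: 9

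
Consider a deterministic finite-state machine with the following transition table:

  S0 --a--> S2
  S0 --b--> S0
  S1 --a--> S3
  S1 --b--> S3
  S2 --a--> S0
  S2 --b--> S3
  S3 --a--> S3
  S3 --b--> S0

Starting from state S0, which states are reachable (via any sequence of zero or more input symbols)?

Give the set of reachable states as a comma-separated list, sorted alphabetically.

Answer: S0, S2, S3

Derivation:
BFS from S0:
  visit S0: S0--a-->S2 (new), S0--b-->S0 (seen)
  visit S2: S2--a-->S0 (seen), S2--b-->S3 (new)
  visit S3: S3--a-->S3 (seen), S3--b-->S0 (seen)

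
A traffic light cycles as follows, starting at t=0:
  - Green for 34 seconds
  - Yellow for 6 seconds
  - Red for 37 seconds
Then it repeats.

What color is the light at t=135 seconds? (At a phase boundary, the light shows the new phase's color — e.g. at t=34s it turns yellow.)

Cycle length = 34 + 6 + 37 = 77s
t = 135, phase_t = 135 mod 77 = 58
58 >= 40 → RED

Answer: red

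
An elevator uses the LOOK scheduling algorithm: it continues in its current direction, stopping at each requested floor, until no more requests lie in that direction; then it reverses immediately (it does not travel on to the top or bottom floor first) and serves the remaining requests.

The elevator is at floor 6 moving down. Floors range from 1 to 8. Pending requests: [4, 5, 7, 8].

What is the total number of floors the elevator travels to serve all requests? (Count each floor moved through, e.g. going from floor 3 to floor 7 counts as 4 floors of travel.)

Start at floor 6 moving down, LOOK stop order: [5, 4, 7, 8]
  6 → 5: |5-6| = 1, total = 1
  5 → 4: |4-5| = 1, total = 2
  4 → 7: |7-4| = 3, total = 5
  7 → 8: |8-7| = 1, total = 6

Answer: 6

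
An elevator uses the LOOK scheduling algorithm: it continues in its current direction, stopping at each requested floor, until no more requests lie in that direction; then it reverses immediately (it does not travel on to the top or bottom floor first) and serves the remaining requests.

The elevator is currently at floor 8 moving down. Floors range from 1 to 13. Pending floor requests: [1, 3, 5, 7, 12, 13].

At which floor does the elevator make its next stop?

Current floor: 8, direction: down
Requests above: [12, 13]
Requests below: [1, 3, 5, 7]
Moving down and requests lie below → nearest below is max([1, 3, 5, 7]) = 7

Answer: 7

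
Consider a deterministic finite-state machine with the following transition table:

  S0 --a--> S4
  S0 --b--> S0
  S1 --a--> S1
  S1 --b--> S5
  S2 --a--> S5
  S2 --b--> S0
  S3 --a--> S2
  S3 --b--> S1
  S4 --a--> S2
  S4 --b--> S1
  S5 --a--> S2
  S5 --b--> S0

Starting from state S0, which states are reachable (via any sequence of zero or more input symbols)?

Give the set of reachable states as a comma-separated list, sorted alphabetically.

BFS from S0:
  visit S0: S0--a-->S4 (new), S0--b-->S0 (seen)
  visit S4: S4--a-->S2 (new), S4--b-->S1 (new)
  visit S2: S2--a-->S5 (new), S2--b-->S0 (seen)
  visit S1: S1--a-->S1 (seen), S1--b-->S5 (seen)
  visit S5: S5--a-->S2 (seen), S5--b-->S0 (seen)

Answer: S0, S1, S2, S4, S5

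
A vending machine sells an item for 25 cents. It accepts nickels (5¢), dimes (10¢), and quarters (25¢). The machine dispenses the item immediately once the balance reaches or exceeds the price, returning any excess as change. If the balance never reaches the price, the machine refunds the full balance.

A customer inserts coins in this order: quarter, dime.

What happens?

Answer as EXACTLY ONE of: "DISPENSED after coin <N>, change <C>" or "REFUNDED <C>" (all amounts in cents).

Price: 25¢
Coin 1 (quarter, 25¢): balance = 25¢
  → balance >= price → DISPENSE, change = 25 - 25 = 0¢

Answer: DISPENSED after coin 1, change 0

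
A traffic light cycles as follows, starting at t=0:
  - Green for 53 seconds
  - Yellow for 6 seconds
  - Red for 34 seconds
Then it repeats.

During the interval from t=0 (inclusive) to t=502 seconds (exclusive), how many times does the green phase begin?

Cycle = 53+6+34 = 93s
green phase starts at t = k*93 + 0 for k=0,1,2,...
Need k*93+0 < 502 → k < 5.398
k ∈ {0, ..., 5} → 6 starts

Answer: 6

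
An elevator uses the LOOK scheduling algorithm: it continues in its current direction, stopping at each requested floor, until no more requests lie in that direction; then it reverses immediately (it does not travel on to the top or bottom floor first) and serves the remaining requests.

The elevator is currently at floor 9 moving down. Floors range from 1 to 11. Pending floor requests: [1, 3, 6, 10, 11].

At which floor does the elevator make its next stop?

Answer: 6

Derivation:
Current floor: 9, direction: down
Requests above: [10, 11]
Requests below: [1, 3, 6]
Moving down and requests lie below → nearest below is max([1, 3, 6]) = 6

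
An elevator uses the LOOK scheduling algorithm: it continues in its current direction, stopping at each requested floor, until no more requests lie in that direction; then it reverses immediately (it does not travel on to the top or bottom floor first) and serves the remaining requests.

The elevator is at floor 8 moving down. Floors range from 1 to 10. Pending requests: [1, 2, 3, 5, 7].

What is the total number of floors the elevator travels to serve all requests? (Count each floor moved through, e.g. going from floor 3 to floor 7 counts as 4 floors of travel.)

Answer: 7

Derivation:
Start at floor 8 moving down, LOOK stop order: [7, 5, 3, 2, 1]
  8 → 7: |7-8| = 1, total = 1
  7 → 5: |5-7| = 2, total = 3
  5 → 3: |3-5| = 2, total = 5
  3 → 2: |2-3| = 1, total = 6
  2 → 1: |1-2| = 1, total = 7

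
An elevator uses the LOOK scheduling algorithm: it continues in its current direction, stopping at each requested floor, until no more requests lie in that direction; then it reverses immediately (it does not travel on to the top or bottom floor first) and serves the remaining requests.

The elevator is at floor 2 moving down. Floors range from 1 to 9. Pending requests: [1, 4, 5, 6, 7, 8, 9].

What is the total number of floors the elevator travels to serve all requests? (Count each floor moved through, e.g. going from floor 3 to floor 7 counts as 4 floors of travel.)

Start at floor 2 moving down, LOOK stop order: [1, 4, 5, 6, 7, 8, 9]
  2 → 1: |1-2| = 1, total = 1
  1 → 4: |4-1| = 3, total = 4
  4 → 5: |5-4| = 1, total = 5
  5 → 6: |6-5| = 1, total = 6
  6 → 7: |7-6| = 1, total = 7
  7 → 8: |8-7| = 1, total = 8
  8 → 9: |9-8| = 1, total = 9

Answer: 9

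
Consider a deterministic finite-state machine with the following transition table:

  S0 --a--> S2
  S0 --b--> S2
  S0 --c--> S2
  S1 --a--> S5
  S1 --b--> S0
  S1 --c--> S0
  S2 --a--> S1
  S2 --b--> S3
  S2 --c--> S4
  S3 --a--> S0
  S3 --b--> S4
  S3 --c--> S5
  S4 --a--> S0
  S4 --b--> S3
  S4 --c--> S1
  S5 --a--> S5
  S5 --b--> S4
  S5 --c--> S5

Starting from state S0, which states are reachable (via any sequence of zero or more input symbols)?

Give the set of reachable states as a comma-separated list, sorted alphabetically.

Answer: S0, S1, S2, S3, S4, S5

Derivation:
BFS from S0:
  visit S0: S0--a-->S2 (new), S0--b-->S2 (seen), S0--c-->S2 (seen)
  visit S2: S2--a-->S1 (new), S2--b-->S3 (new), S2--c-->S4 (new)
  visit S1: S1--a-->S5 (new), S1--b-->S0 (seen), S1--c-->S0 (seen)
  visit S3: S3--a-->S0 (seen), S3--b-->S4 (seen), S3--c-->S5 (seen)
  visit S4: S4--a-->S0 (seen), S4--b-->S3 (seen), S4--c-->S1 (seen)
  visit S5: S5--a-->S5 (seen), S5--b-->S4 (seen), S5--c-->S5 (seen)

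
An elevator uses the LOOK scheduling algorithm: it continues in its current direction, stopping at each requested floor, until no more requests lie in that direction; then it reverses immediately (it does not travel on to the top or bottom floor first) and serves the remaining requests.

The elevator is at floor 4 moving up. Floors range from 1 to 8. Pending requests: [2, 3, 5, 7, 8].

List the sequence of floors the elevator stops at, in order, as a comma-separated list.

Current: 4, moving UP
Serve above first (ascending): [5, 7, 8]
Then reverse, serve below (descending): [3, 2]

Answer: 5, 7, 8, 3, 2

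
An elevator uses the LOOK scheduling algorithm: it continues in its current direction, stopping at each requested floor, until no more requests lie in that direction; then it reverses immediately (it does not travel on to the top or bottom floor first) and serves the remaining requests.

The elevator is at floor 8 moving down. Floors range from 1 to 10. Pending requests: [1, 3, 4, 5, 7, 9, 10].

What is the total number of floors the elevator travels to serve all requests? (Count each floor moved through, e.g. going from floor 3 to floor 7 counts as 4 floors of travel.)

Start at floor 8 moving down, LOOK stop order: [7, 5, 4, 3, 1, 9, 10]
  8 → 7: |7-8| = 1, total = 1
  7 → 5: |5-7| = 2, total = 3
  5 → 4: |4-5| = 1, total = 4
  4 → 3: |3-4| = 1, total = 5
  3 → 1: |1-3| = 2, total = 7
  1 → 9: |9-1| = 8, total = 15
  9 → 10: |10-9| = 1, total = 16

Answer: 16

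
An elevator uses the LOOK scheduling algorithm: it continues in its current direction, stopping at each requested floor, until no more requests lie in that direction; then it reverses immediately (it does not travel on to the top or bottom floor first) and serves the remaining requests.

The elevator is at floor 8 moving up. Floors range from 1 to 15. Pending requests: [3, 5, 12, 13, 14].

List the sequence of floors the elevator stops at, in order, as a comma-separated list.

Answer: 12, 13, 14, 5, 3

Derivation:
Current: 8, moving UP
Serve above first (ascending): [12, 13, 14]
Then reverse, serve below (descending): [5, 3]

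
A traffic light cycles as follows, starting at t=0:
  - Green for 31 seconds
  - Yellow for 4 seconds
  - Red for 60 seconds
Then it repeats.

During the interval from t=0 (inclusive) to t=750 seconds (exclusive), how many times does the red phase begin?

Answer: 8

Derivation:
Cycle = 31+4+60 = 95s
red phase starts at t = k*95 + 35 for k=0,1,2,...
Need k*95+35 < 750 → k < 7.526
k ∈ {0, ..., 7} → 8 starts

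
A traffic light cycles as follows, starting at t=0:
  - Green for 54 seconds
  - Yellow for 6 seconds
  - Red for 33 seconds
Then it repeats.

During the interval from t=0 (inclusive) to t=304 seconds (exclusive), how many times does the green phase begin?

Cycle = 54+6+33 = 93s
green phase starts at t = k*93 + 0 for k=0,1,2,...
Need k*93+0 < 304 → k < 3.269
k ∈ {0, ..., 3} → 4 starts

Answer: 4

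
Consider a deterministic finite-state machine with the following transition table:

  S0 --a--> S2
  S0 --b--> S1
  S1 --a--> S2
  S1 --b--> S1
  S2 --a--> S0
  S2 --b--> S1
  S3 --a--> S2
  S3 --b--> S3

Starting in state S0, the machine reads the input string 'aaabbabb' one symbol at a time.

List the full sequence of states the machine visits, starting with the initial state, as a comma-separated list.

Answer: S0, S2, S0, S2, S1, S1, S2, S1, S1

Derivation:
Start: S0
  read 'a': S0 --a--> S2
  read 'a': S2 --a--> S0
  read 'a': S0 --a--> S2
  read 'b': S2 --b--> S1
  read 'b': S1 --b--> S1
  read 'a': S1 --a--> S2
  read 'b': S2 --b--> S1
  read 'b': S1 --b--> S1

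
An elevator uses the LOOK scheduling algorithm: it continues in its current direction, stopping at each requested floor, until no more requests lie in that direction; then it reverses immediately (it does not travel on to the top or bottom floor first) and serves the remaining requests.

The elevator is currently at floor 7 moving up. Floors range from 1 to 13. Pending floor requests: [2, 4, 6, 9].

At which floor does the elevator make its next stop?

Current floor: 7, direction: up
Requests above: [9]
Requests below: [2, 4, 6]
Moving up and requests lie above → nearest above is min([9]) = 9

Answer: 9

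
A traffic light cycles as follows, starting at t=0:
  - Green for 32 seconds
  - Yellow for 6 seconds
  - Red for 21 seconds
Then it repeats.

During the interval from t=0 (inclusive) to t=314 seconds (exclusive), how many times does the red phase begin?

Cycle = 32+6+21 = 59s
red phase starts at t = k*59 + 38 for k=0,1,2,...
Need k*59+38 < 314 → k < 4.678
k ∈ {0, ..., 4} → 5 starts

Answer: 5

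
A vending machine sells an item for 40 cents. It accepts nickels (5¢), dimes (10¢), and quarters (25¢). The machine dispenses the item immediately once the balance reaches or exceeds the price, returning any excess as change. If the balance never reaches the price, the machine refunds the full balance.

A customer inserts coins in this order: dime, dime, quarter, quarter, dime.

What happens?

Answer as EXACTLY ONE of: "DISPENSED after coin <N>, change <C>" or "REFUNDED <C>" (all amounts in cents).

Price: 40¢
Coin 1 (dime, 10¢): balance = 10¢
Coin 2 (dime, 10¢): balance = 20¢
Coin 3 (quarter, 25¢): balance = 45¢
  → balance >= price → DISPENSE, change = 45 - 40 = 5¢

Answer: DISPENSED after coin 3, change 5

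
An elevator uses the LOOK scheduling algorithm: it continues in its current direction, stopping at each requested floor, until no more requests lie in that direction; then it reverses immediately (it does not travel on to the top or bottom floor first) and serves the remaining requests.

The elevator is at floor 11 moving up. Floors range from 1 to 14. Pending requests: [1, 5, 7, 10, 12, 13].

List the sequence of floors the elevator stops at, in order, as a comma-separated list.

Current: 11, moving UP
Serve above first (ascending): [12, 13]
Then reverse, serve below (descending): [10, 7, 5, 1]

Answer: 12, 13, 10, 7, 5, 1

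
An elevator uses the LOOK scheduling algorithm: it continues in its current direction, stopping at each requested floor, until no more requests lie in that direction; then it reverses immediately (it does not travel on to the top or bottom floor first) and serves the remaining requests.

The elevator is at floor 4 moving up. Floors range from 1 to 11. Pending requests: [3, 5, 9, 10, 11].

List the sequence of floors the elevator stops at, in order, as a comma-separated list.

Current: 4, moving UP
Serve above first (ascending): [5, 9, 10, 11]
Then reverse, serve below (descending): [3]

Answer: 5, 9, 10, 11, 3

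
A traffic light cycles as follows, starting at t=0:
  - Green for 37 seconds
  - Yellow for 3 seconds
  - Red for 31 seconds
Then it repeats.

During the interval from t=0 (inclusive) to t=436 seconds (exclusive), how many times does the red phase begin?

Cycle = 37+3+31 = 71s
red phase starts at t = k*71 + 40 for k=0,1,2,...
Need k*71+40 < 436 → k < 5.577
k ∈ {0, ..., 5} → 6 starts

Answer: 6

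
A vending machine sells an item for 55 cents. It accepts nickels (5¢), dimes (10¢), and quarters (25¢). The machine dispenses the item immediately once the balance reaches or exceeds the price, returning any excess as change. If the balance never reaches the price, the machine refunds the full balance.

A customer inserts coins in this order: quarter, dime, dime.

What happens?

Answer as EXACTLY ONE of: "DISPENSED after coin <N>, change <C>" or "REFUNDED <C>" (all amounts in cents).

Price: 55¢
Coin 1 (quarter, 25¢): balance = 25¢
Coin 2 (dime, 10¢): balance = 35¢
Coin 3 (dime, 10¢): balance = 45¢
All coins inserted, balance 45¢ < price 55¢ → REFUND 45¢

Answer: REFUNDED 45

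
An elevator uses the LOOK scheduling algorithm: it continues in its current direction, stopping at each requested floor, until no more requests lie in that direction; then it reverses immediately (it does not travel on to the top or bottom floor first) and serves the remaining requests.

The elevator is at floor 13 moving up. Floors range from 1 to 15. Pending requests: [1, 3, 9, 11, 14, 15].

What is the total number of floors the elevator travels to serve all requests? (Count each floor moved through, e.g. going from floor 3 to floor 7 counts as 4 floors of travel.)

Start at floor 13 moving up, LOOK stop order: [14, 15, 11, 9, 3, 1]
  13 → 14: |14-13| = 1, total = 1
  14 → 15: |15-14| = 1, total = 2
  15 → 11: |11-15| = 4, total = 6
  11 → 9: |9-11| = 2, total = 8
  9 → 3: |3-9| = 6, total = 14
  3 → 1: |1-3| = 2, total = 16

Answer: 16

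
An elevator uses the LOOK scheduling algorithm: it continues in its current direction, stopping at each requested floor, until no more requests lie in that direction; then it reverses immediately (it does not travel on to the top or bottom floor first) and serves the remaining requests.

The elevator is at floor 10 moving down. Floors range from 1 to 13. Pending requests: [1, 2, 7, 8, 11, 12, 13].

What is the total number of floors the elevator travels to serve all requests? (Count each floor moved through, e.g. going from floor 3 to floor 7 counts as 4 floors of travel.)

Start at floor 10 moving down, LOOK stop order: [8, 7, 2, 1, 11, 12, 13]
  10 → 8: |8-10| = 2, total = 2
  8 → 7: |7-8| = 1, total = 3
  7 → 2: |2-7| = 5, total = 8
  2 → 1: |1-2| = 1, total = 9
  1 → 11: |11-1| = 10, total = 19
  11 → 12: |12-11| = 1, total = 20
  12 → 13: |13-12| = 1, total = 21

Answer: 21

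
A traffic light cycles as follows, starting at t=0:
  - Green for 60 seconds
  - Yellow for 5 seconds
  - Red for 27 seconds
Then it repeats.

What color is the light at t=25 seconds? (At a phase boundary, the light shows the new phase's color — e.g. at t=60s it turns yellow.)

Cycle length = 60 + 5 + 27 = 92s
t = 25, phase_t = 25 mod 92 = 25
25 < 60 (green end) → GREEN

Answer: green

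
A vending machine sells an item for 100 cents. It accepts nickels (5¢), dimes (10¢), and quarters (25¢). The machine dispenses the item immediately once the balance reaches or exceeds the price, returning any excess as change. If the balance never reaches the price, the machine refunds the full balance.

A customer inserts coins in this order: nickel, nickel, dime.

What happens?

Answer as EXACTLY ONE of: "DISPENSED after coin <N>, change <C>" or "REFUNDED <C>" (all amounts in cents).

Price: 100¢
Coin 1 (nickel, 5¢): balance = 5¢
Coin 2 (nickel, 5¢): balance = 10¢
Coin 3 (dime, 10¢): balance = 20¢
All coins inserted, balance 20¢ < price 100¢ → REFUND 20¢

Answer: REFUNDED 20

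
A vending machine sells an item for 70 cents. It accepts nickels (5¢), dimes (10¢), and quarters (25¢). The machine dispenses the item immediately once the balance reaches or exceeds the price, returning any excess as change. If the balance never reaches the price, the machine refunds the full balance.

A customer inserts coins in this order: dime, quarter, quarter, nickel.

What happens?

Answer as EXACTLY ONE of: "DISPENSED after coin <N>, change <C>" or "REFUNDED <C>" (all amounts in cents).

Price: 70¢
Coin 1 (dime, 10¢): balance = 10¢
Coin 2 (quarter, 25¢): balance = 35¢
Coin 3 (quarter, 25¢): balance = 60¢
Coin 4 (nickel, 5¢): balance = 65¢
All coins inserted, balance 65¢ < price 70¢ → REFUND 65¢

Answer: REFUNDED 65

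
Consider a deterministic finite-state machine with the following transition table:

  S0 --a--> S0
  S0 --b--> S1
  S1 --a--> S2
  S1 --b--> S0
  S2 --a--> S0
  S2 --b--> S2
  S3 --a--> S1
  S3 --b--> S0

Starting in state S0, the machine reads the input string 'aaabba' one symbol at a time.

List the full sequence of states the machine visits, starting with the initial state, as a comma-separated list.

Answer: S0, S0, S0, S0, S1, S0, S0

Derivation:
Start: S0
  read 'a': S0 --a--> S0
  read 'a': S0 --a--> S0
  read 'a': S0 --a--> S0
  read 'b': S0 --b--> S1
  read 'b': S1 --b--> S0
  read 'a': S0 --a--> S0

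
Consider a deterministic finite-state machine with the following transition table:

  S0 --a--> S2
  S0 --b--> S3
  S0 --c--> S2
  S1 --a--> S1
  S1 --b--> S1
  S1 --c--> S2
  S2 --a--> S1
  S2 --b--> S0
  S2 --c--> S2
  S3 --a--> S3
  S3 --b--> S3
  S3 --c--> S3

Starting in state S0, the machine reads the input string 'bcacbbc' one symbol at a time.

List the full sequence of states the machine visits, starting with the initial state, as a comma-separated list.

Answer: S0, S3, S3, S3, S3, S3, S3, S3

Derivation:
Start: S0
  read 'b': S0 --b--> S3
  read 'c': S3 --c--> S3
  read 'a': S3 --a--> S3
  read 'c': S3 --c--> S3
  read 'b': S3 --b--> S3
  read 'b': S3 --b--> S3
  read 'c': S3 --c--> S3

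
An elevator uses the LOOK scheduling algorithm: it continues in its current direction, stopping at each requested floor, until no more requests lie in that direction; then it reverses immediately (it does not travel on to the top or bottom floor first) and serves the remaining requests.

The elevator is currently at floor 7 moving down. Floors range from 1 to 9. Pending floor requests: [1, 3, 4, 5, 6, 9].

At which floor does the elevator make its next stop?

Answer: 6

Derivation:
Current floor: 7, direction: down
Requests above: [9]
Requests below: [1, 3, 4, 5, 6]
Moving down and requests lie below → nearest below is max([1, 3, 4, 5, 6]) = 6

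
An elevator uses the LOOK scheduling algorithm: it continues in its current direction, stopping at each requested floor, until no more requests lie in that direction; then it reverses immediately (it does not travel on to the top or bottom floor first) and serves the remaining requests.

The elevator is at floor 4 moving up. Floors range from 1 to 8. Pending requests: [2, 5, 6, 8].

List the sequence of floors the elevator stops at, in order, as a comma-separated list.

Answer: 5, 6, 8, 2

Derivation:
Current: 4, moving UP
Serve above first (ascending): [5, 6, 8]
Then reverse, serve below (descending): [2]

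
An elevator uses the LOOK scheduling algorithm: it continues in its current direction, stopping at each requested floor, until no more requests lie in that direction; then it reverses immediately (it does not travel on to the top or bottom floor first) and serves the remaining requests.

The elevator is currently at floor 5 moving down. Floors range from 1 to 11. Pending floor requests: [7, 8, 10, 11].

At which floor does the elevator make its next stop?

Answer: 7

Derivation:
Current floor: 5, direction: down
Requests above: [7, 8, 10, 11]
Requests below: []
Moving down but no requests below → reverse; nearest above is min([7, 8, 10, 11]) = 7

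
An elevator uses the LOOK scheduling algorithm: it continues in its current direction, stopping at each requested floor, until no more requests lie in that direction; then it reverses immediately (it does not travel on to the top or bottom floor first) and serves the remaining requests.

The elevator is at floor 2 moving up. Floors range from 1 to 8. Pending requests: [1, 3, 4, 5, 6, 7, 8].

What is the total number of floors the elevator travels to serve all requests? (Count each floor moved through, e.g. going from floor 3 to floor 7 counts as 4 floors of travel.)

Start at floor 2 moving up, LOOK stop order: [3, 4, 5, 6, 7, 8, 1]
  2 → 3: |3-2| = 1, total = 1
  3 → 4: |4-3| = 1, total = 2
  4 → 5: |5-4| = 1, total = 3
  5 → 6: |6-5| = 1, total = 4
  6 → 7: |7-6| = 1, total = 5
  7 → 8: |8-7| = 1, total = 6
  8 → 1: |1-8| = 7, total = 13

Answer: 13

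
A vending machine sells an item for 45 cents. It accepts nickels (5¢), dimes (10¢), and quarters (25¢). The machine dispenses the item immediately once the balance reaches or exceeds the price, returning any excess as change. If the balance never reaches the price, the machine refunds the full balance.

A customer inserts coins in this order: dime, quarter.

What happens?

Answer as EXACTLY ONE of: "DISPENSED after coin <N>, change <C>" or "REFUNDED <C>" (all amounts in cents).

Answer: REFUNDED 35

Derivation:
Price: 45¢
Coin 1 (dime, 10¢): balance = 10¢
Coin 2 (quarter, 25¢): balance = 35¢
All coins inserted, balance 35¢ < price 45¢ → REFUND 35¢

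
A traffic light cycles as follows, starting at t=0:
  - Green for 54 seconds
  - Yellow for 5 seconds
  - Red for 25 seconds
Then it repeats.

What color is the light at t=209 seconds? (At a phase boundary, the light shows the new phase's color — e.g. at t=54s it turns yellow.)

Answer: green

Derivation:
Cycle length = 54 + 5 + 25 = 84s
t = 209, phase_t = 209 mod 84 = 41
41 < 54 (green end) → GREEN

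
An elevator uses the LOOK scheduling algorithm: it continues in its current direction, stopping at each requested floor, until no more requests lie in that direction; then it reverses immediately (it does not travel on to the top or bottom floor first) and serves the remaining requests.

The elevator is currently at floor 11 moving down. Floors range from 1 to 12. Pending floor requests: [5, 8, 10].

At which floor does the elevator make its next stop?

Current floor: 11, direction: down
Requests above: []
Requests below: [5, 8, 10]
Moving down and requests lie below → nearest below is max([5, 8, 10]) = 10

Answer: 10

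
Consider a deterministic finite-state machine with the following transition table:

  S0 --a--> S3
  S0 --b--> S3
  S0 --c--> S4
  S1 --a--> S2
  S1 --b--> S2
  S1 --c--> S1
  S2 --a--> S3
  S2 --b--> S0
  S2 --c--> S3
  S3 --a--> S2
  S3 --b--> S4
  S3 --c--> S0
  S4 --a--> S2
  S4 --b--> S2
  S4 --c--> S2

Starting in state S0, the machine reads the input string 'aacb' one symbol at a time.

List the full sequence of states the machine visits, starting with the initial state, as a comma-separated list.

Answer: S0, S3, S2, S3, S4

Derivation:
Start: S0
  read 'a': S0 --a--> S3
  read 'a': S3 --a--> S2
  read 'c': S2 --c--> S3
  read 'b': S3 --b--> S4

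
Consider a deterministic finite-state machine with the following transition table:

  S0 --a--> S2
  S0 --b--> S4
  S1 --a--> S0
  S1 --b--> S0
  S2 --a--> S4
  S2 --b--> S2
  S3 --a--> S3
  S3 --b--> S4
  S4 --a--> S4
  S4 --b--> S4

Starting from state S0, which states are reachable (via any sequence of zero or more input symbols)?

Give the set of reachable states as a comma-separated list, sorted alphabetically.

BFS from S0:
  visit S0: S0--a-->S2 (new), S0--b-->S4 (new)
  visit S2: S2--a-->S4 (seen), S2--b-->S2 (seen)
  visit S4: S4--a-->S4 (seen), S4--b-->S4 (seen)

Answer: S0, S2, S4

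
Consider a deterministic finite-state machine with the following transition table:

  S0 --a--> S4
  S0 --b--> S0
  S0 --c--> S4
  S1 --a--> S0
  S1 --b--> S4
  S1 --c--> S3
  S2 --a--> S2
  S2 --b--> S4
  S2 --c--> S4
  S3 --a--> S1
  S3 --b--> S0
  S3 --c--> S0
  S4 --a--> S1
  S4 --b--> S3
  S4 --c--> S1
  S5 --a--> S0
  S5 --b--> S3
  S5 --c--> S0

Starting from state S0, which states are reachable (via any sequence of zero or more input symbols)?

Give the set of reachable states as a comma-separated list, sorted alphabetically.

BFS from S0:
  visit S0: S0--a-->S4 (new), S0--b-->S0 (seen), S0--c-->S4 (seen)
  visit S4: S4--a-->S1 (new), S4--b-->S3 (new), S4--c-->S1 (seen)
  visit S1: S1--a-->S0 (seen), S1--b-->S4 (seen), S1--c-->S3 (seen)
  visit S3: S3--a-->S1 (seen), S3--b-->S0 (seen), S3--c-->S0 (seen)

Answer: S0, S1, S3, S4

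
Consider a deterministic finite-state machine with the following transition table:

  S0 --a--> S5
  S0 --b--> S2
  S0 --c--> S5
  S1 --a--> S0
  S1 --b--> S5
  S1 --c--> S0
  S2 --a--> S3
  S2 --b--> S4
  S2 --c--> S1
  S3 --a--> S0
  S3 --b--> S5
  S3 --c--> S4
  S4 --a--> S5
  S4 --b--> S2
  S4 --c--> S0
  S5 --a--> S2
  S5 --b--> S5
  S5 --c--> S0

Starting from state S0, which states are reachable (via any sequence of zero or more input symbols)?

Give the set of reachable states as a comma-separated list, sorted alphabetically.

BFS from S0:
  visit S0: S0--a-->S5 (new), S0--b-->S2 (new), S0--c-->S5 (seen)
  visit S5: S5--a-->S2 (seen), S5--b-->S5 (seen), S5--c-->S0 (seen)
  visit S2: S2--a-->S3 (new), S2--b-->S4 (new), S2--c-->S1 (new)
  visit S3: S3--a-->S0 (seen), S3--b-->S5 (seen), S3--c-->S4 (seen)
  visit S4: S4--a-->S5 (seen), S4--b-->S2 (seen), S4--c-->S0 (seen)
  visit S1: S1--a-->S0 (seen), S1--b-->S5 (seen), S1--c-->S0 (seen)

Answer: S0, S1, S2, S3, S4, S5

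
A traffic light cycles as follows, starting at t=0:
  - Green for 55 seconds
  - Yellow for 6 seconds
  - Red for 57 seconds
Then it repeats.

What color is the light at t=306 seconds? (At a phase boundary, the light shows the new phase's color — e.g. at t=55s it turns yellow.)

Cycle length = 55 + 6 + 57 = 118s
t = 306, phase_t = 306 mod 118 = 70
70 >= 61 → RED

Answer: red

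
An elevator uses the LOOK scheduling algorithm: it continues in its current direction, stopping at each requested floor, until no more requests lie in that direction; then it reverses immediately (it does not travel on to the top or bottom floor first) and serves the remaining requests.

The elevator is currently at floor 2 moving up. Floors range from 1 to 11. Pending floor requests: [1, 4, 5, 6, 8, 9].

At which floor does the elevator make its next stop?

Answer: 4

Derivation:
Current floor: 2, direction: up
Requests above: [4, 5, 6, 8, 9]
Requests below: [1]
Moving up and requests lie above → nearest above is min([4, 5, 6, 8, 9]) = 4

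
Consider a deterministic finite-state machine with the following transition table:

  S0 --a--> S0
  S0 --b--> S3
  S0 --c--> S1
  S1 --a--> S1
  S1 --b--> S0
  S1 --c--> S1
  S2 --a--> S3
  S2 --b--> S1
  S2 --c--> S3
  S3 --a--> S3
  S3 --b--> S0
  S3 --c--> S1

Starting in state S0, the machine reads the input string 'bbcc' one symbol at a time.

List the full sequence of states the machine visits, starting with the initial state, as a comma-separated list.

Start: S0
  read 'b': S0 --b--> S3
  read 'b': S3 --b--> S0
  read 'c': S0 --c--> S1
  read 'c': S1 --c--> S1

Answer: S0, S3, S0, S1, S1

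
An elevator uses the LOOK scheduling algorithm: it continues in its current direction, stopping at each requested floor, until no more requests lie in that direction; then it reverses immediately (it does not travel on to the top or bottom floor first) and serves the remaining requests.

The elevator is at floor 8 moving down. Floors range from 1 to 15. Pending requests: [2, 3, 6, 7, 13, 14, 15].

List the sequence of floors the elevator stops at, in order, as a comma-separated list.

Answer: 7, 6, 3, 2, 13, 14, 15

Derivation:
Current: 8, moving DOWN
Serve below first (descending): [7, 6, 3, 2]
Then reverse, serve above (ascending): [13, 14, 15]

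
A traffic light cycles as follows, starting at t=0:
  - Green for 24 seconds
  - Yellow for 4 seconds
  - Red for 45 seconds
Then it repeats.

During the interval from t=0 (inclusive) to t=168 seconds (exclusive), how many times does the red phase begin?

Cycle = 24+4+45 = 73s
red phase starts at t = k*73 + 28 for k=0,1,2,...
Need k*73+28 < 168 → k < 1.918
k ∈ {0, ..., 1} → 2 starts

Answer: 2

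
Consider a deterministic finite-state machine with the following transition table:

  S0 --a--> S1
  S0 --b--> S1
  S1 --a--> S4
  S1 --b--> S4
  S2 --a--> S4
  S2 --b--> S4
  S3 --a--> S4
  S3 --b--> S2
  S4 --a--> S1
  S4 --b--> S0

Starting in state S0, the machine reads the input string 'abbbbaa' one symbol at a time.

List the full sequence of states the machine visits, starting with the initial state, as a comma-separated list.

Start: S0
  read 'a': S0 --a--> S1
  read 'b': S1 --b--> S4
  read 'b': S4 --b--> S0
  read 'b': S0 --b--> S1
  read 'b': S1 --b--> S4
  read 'a': S4 --a--> S1
  read 'a': S1 --a--> S4

Answer: S0, S1, S4, S0, S1, S4, S1, S4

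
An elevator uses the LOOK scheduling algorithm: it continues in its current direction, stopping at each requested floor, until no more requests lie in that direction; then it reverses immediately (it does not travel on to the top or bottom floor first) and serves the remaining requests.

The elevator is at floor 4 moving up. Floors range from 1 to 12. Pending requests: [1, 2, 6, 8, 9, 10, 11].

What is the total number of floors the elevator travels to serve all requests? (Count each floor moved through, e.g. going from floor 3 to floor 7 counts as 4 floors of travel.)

Start at floor 4 moving up, LOOK stop order: [6, 8, 9, 10, 11, 2, 1]
  4 → 6: |6-4| = 2, total = 2
  6 → 8: |8-6| = 2, total = 4
  8 → 9: |9-8| = 1, total = 5
  9 → 10: |10-9| = 1, total = 6
  10 → 11: |11-10| = 1, total = 7
  11 → 2: |2-11| = 9, total = 16
  2 → 1: |1-2| = 1, total = 17

Answer: 17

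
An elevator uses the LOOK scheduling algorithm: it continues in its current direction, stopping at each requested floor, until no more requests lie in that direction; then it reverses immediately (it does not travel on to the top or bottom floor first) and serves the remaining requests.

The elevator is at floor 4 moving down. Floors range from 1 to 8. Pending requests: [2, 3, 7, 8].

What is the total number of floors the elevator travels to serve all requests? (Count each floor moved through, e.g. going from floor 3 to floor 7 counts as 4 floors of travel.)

Answer: 8

Derivation:
Start at floor 4 moving down, LOOK stop order: [3, 2, 7, 8]
  4 → 3: |3-4| = 1, total = 1
  3 → 2: |2-3| = 1, total = 2
  2 → 7: |7-2| = 5, total = 7
  7 → 8: |8-7| = 1, total = 8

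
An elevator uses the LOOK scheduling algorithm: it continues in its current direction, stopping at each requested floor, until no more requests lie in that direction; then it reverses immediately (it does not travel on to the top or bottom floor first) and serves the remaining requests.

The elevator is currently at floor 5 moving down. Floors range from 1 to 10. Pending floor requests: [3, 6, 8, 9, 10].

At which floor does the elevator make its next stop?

Answer: 3

Derivation:
Current floor: 5, direction: down
Requests above: [6, 8, 9, 10]
Requests below: [3]
Moving down and requests lie below → nearest below is max([3]) = 3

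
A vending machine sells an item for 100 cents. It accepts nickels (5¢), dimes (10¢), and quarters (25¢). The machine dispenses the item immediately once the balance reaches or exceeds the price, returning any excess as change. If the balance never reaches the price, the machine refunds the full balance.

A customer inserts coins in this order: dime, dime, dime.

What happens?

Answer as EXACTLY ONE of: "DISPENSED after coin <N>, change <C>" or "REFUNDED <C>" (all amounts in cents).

Price: 100¢
Coin 1 (dime, 10¢): balance = 10¢
Coin 2 (dime, 10¢): balance = 20¢
Coin 3 (dime, 10¢): balance = 30¢
All coins inserted, balance 30¢ < price 100¢ → REFUND 30¢

Answer: REFUNDED 30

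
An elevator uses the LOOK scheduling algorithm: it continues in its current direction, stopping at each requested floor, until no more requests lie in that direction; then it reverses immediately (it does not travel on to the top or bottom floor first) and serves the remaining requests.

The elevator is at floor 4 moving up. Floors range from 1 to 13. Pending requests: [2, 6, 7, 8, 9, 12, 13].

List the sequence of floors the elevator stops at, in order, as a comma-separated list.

Answer: 6, 7, 8, 9, 12, 13, 2

Derivation:
Current: 4, moving UP
Serve above first (ascending): [6, 7, 8, 9, 12, 13]
Then reverse, serve below (descending): [2]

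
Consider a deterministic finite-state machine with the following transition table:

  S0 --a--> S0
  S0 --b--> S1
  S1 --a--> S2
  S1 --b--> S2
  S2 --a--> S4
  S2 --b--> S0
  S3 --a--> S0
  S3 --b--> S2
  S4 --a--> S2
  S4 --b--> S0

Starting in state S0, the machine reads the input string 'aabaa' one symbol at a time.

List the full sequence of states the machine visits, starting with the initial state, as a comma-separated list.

Start: S0
  read 'a': S0 --a--> S0
  read 'a': S0 --a--> S0
  read 'b': S0 --b--> S1
  read 'a': S1 --a--> S2
  read 'a': S2 --a--> S4

Answer: S0, S0, S0, S1, S2, S4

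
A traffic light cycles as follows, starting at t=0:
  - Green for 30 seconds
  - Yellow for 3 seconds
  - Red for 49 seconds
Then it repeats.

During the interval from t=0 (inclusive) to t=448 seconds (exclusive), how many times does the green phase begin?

Cycle = 30+3+49 = 82s
green phase starts at t = k*82 + 0 for k=0,1,2,...
Need k*82+0 < 448 → k < 5.463
k ∈ {0, ..., 5} → 6 starts

Answer: 6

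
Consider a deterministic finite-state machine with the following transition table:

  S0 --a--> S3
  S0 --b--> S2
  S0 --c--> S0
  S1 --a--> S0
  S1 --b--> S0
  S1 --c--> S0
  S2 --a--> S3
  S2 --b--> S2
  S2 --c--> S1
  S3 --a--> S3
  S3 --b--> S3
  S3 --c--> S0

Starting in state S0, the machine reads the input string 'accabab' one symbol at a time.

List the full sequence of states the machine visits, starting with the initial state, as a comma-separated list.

Start: S0
  read 'a': S0 --a--> S3
  read 'c': S3 --c--> S0
  read 'c': S0 --c--> S0
  read 'a': S0 --a--> S3
  read 'b': S3 --b--> S3
  read 'a': S3 --a--> S3
  read 'b': S3 --b--> S3

Answer: S0, S3, S0, S0, S3, S3, S3, S3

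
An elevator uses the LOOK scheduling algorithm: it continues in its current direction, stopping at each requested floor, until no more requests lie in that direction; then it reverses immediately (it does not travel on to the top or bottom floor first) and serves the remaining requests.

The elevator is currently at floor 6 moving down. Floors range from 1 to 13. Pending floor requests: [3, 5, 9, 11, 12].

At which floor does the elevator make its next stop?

Answer: 5

Derivation:
Current floor: 6, direction: down
Requests above: [9, 11, 12]
Requests below: [3, 5]
Moving down and requests lie below → nearest below is max([3, 5]) = 5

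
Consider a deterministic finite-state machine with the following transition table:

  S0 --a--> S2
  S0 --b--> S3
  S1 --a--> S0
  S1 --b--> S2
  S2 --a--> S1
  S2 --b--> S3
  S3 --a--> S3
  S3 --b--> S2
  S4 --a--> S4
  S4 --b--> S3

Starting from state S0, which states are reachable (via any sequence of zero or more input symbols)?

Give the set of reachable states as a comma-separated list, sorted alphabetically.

BFS from S0:
  visit S0: S0--a-->S2 (new), S0--b-->S3 (new)
  visit S2: S2--a-->S1 (new), S2--b-->S3 (seen)
  visit S3: S3--a-->S3 (seen), S3--b-->S2 (seen)
  visit S1: S1--a-->S0 (seen), S1--b-->S2 (seen)

Answer: S0, S1, S2, S3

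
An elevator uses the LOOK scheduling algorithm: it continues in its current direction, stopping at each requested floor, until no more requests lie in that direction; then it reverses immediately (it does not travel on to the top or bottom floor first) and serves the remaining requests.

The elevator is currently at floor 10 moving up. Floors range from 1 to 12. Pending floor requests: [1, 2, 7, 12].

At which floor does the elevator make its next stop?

Answer: 12

Derivation:
Current floor: 10, direction: up
Requests above: [12]
Requests below: [1, 2, 7]
Moving up and requests lie above → nearest above is min([12]) = 12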